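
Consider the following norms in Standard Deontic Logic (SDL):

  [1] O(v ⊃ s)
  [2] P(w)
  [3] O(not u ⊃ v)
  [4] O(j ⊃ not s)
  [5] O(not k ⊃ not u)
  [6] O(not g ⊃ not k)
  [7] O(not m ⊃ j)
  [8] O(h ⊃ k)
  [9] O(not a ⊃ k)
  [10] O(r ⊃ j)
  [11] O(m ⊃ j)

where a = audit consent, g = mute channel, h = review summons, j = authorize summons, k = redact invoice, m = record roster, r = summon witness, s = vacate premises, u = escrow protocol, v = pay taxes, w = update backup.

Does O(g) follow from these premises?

Premises 7 and 11 cover both cases: O(not m ⊃ j) and O(m ⊃ j). Since not m ∨ m is a tautology, O(j) follows.
From O(j) and premise 4, O(j ⊃ not s), we obtain O(not s).
Premise 1, O(v ⊃ s), contraposes to O(not s ⊃ not v); with O(not s) we get O(not v).
Premise 3, O(not u ⊃ v), contraposes to O(not v ⊃ u); with O(not v) we get O(u).
The contrapositive of premise 5 (O(not k ⊃ not u)) is O(u ⊃ k), and O(u) is already established, so O(k).
Premise 6 is O(not g ⊃ not k); contrapositively O(k ⊃ g). Since O(k) holds, K gives O(g).
Premises 2, 8, 9, 10 do not contribute to this derivation.
So O(g) follows.

Yes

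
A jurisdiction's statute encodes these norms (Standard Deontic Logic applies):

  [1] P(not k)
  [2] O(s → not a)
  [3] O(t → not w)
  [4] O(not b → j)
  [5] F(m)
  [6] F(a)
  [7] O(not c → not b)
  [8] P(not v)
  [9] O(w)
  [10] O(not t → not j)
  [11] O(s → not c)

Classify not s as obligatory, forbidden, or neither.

Obligatory

Premise 9 gives O(w).
Premise 3 is O(t → not w); contrapositively O(w → not t). Since O(w) holds, K gives O(not t).
With premise 10, O(not t → not j), the K-axiom yields O(not j).
The contrapositive of premise 4 (O(not b → j)) is O(not j → b), and O(not j) is already established, so O(b).
Premise 7 is O(not c → not b); contrapositively O(b → c). Since O(b) holds, K gives O(c).
The contrapositive of premise 11 (O(s → not c)) is O(c → not s), and O(c) is already established, so O(not s).
Premises 1, 2, 5, 6, 8 do not contribute to this derivation.
Hence not s is obligatory.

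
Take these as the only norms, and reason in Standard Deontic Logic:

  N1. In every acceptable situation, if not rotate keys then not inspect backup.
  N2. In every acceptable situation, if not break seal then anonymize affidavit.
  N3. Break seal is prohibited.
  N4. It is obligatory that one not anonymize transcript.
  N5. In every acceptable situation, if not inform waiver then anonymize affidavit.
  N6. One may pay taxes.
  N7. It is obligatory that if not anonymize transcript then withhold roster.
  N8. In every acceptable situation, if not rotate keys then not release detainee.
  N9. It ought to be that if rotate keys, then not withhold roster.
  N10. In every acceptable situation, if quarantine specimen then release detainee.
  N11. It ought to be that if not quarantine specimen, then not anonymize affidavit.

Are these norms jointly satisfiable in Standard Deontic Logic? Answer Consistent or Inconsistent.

Inconsistent

Premise 3 is F(break_seal), i.e. O(¬break_seal).
With premise 2, O(¬break_seal → anonymize_affidavit), the K-axiom yields O(anonymize_affidavit).
Premise 11, O(¬quarantine_specimen → ¬anonymize_affidavit), contraposes to O(anonymize_affidavit → quarantine_specimen); with O(anonymize_affidavit) we get O(quarantine_specimen).
From O(quarantine_specimen) and premise 10, O(quarantine_specimen → release_detainee), we obtain O(release_detainee).
The contrapositive of premise 8 (O(¬rotate_keys → ¬release_detainee)) is O(release_detainee → rotate_keys), and O(release_detainee) is already established, so O(rotate_keys).
Applying K to premise 9 (O(rotate_keys → ¬withhold_roster)) and O(rotate_keys) yields O(¬withhold_roster).
Premise 7, O(¬anonymize_transcript → withhold_roster), contraposes to O(¬withhold_roster → anonymize_transcript); with O(¬withhold_roster) we get O(anonymize_transcript).
But premise 4 directly asserts O(¬anonymize_transcript).
We now have both O(anonymize_transcript) and O(¬anonymize_transcript) — anonymize_transcript is simultaneously obligatory and forbidden, violating the D-axiom.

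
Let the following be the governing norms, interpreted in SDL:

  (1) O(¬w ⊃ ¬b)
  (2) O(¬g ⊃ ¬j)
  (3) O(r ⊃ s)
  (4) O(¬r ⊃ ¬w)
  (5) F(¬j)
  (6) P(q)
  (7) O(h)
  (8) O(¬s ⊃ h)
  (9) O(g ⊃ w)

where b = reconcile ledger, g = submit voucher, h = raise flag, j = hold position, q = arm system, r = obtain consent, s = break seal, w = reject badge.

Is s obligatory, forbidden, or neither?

Premise 5 is F(¬j), i.e. O(j).
The contrapositive of premise 2 (O(¬g ⊃ ¬j)) is O(j ⊃ g), and O(j) is already established, so O(g).
From O(g) and premise 9, O(g ⊃ w), we obtain O(w).
The contrapositive of premise 4 (O(¬r ⊃ ¬w)) is O(w ⊃ r), and O(w) is already established, so O(r).
Premise 3 is O(r ⊃ s); since O(r), deontic closure gives O(s).
Premises 1, 6, 7, 8 do not contribute to this derivation.
Hence s is obligatory.

Obligatory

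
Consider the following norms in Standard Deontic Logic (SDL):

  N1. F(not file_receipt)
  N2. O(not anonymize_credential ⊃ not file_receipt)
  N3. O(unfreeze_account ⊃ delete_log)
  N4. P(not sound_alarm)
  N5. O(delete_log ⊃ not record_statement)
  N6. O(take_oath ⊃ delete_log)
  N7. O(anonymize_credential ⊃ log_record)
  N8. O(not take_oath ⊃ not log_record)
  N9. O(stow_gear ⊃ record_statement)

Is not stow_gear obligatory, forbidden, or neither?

Obligatory

Premise 1 is F(not file_receipt), i.e. O(file_receipt).
Premise 2 is O(not anonymize_credential ⊃ not file_receipt); contrapositively O(file_receipt ⊃ anonymize_credential). Since O(file_receipt) holds, K gives O(anonymize_credential).
With premise 7, O(anonymize_credential ⊃ log_record), the K-axiom yields O(log_record).
Premise 8, O(not take_oath ⊃ not log_record), contraposes to O(log_record ⊃ take_oath); with O(log_record) we get O(take_oath).
Applying K to premise 6 (O(take_oath ⊃ delete_log)) and O(take_oath) yields O(delete_log).
Applying K to premise 5 (O(delete_log ⊃ not record_statement)) and O(delete_log) yields O(not record_statement).
The contrapositive of premise 9 (O(stow_gear ⊃ record_statement)) is O(not record_statement ⊃ not stow_gear), and O(not record_statement) is already established, so O(not stow_gear).
Premises 3, 4 do not contribute to this derivation.
Hence not stow_gear is obligatory.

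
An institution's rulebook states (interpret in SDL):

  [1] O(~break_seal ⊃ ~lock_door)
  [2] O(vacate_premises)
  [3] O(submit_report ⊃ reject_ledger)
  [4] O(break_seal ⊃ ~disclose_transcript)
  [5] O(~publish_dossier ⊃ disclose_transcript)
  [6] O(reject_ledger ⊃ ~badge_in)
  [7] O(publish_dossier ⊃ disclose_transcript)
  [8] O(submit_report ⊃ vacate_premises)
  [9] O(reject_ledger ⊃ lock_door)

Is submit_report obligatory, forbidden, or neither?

Forbidden

By case analysis on ~publish_dossier: premise 5 gives O(~publish_dossier ⊃ disclose_transcript) and premise 7 gives O(publish_dossier ⊃ disclose_transcript), so O(disclose_transcript) either way.
The contrapositive of premise 4 (O(break_seal ⊃ ~disclose_transcript)) is O(disclose_transcript ⊃ ~break_seal), and O(disclose_transcript) is already established, so O(~break_seal).
Applying K to premise 1 (O(~break_seal ⊃ ~lock_door)) and O(~break_seal) yields O(~lock_door).
Premise 9 is O(reject_ledger ⊃ lock_door); contrapositively O(~lock_door ⊃ ~reject_ledger). Since O(~lock_door) holds, K gives O(~reject_ledger).
Premise 3, O(submit_report ⊃ reject_ledger), contraposes to O(~reject_ledger ⊃ ~submit_report); with O(~reject_ledger) we get O(~submit_report).
Premises 2, 6, 8 do not contribute to this derivation.
Thus O(~submit_report), which is F(submit_report): submit_report is forbidden.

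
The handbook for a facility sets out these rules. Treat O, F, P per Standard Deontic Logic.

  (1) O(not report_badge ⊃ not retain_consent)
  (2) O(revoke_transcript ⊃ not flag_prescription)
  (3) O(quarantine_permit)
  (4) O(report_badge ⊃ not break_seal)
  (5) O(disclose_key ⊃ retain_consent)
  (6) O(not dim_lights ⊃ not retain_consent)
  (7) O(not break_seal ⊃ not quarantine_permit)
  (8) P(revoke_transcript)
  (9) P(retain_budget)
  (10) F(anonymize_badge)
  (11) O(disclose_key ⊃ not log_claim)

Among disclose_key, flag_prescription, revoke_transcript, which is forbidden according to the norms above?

disclose_key

Premise 3 states O(quarantine_permit) outright.
The contrapositive of premise 7 (O(not break_seal ⊃ not quarantine_permit)) is O(quarantine_permit ⊃ break_seal), and O(quarantine_permit) is already established, so O(break_seal).
Premise 4 is O(report_badge ⊃ not break_seal); contrapositively O(break_seal ⊃ not report_badge). Since O(break_seal) holds, K gives O(not report_badge).
From O(not report_badge) and premise 1, O(not report_badge ⊃ not retain_consent), we obtain O(not retain_consent).
The contrapositive of premise 5 (O(disclose_key ⊃ retain_consent)) is O(not retain_consent ⊃ not disclose_key), and O(not retain_consent) is already established, so O(not disclose_key).
So O(not disclose_key) holds, i.e. disclose_key is forbidden. None of the other listed options is forbidden under the premises.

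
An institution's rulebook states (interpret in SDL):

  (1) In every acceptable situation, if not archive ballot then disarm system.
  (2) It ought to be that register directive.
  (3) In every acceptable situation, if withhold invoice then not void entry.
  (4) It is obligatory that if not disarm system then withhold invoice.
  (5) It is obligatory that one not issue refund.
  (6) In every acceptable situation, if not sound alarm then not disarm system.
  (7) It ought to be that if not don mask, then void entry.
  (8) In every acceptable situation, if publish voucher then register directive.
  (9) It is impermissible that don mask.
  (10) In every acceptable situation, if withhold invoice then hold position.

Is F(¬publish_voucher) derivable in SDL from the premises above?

Premise 8 is O(publish_voucher → register_directive); even if O(register_directive) held, inferring O(publish_voucher) would be affirming the consequent — invalid.
No other premise forces O(publish_voucher). An ideal world satisfying every premise can still have ¬publish_voucher true, so F(¬publish_voucher) is not derivable.

No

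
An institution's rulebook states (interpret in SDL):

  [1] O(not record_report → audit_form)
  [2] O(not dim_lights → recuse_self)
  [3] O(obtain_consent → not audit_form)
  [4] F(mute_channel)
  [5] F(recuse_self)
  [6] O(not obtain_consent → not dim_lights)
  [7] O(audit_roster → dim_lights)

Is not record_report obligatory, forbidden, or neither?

Premise 5, F(recuse_self), is equivalent to O(not recuse_self).
Premise 2 is O(not dim_lights → recuse_self); contrapositively O(not recuse_self → dim_lights). Since O(not recuse_self) holds, K gives O(dim_lights).
The contrapositive of premise 6 (O(not obtain_consent → not dim_lights)) is O(dim_lights → obtain_consent), and O(dim_lights) is already established, so O(obtain_consent).
From O(obtain_consent) and premise 3, O(obtain_consent → not audit_form), we obtain O(not audit_form).
Premise 1 is O(not record_report → audit_form); contrapositively O(not audit_form → record_report). Since O(not audit_form) holds, K gives O(record_report).
Premises 4, 7 do not contribute to this derivation.
Thus O(record_report), which is F(not record_report): not record_report is forbidden.

Forbidden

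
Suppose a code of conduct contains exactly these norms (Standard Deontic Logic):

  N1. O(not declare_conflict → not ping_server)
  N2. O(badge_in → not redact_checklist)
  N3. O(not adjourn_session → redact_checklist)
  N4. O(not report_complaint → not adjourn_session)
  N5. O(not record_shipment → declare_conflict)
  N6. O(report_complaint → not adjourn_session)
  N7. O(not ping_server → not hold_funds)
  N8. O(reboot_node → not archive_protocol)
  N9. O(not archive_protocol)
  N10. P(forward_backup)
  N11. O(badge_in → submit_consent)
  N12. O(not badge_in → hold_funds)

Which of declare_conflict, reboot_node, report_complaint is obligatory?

By case analysis on report_complaint: premise 6 gives O(report_complaint → not adjourn_session) and premise 4 gives O(not report_complaint → not adjourn_session), so O(not adjourn_session) either way.
With premise 3, O(not adjourn_session → redact_checklist), the K-axiom yields O(redact_checklist).
The contrapositive of premise 2 (O(badge_in → not redact_checklist)) is O(redact_checklist → not badge_in), and O(redact_checklist) is already established, so O(not badge_in).
Applying K to premise 12 (O(not badge_in → hold_funds)) and O(not badge_in) yields O(hold_funds).
The contrapositive of premise 7 (O(not ping_server → not hold_funds)) is O(hold_funds → ping_server), and O(hold_funds) is already established, so O(ping_server).
The contrapositive of premise 1 (O(not declare_conflict → not ping_server)) is O(ping_server → declare_conflict), and O(ping_server) is already established, so O(declare_conflict).
So O(declare_conflict) holds — declare_conflict is obligatory. None of the other listed options is made obligatory by any chain of premises.

declare_conflict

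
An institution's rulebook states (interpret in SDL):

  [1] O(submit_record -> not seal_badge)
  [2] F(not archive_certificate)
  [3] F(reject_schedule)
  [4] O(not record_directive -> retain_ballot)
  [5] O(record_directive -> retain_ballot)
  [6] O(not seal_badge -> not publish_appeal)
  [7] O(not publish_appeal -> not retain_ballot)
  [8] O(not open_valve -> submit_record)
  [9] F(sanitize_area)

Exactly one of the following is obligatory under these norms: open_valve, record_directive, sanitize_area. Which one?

open_valve

Premises 4 and 5 are O(not record_directive -> retain_ballot) and O(record_directive -> retain_ballot); every ideal world satisfies not record_directive or record_directive, so in either case retain_ballot holds — hence O(retain_ballot).
The contrapositive of premise 7 (O(not publish_appeal -> not retain_ballot)) is O(retain_ballot -> publish_appeal), and O(retain_ballot) is already established, so O(publish_appeal).
Premise 6, O(not seal_badge -> not publish_appeal), contraposes to O(publish_appeal -> seal_badge); with O(publish_appeal) we get O(seal_badge).
Premise 1, O(submit_record -> not seal_badge), contraposes to O(seal_badge -> not submit_record); with O(seal_badge) we get O(not submit_record).
Premise 8 is O(not open_valve -> submit_record); contrapositively O(not submit_record -> open_valve). Since O(not submit_record) holds, K gives O(open_valve).
So O(open_valve) holds — open_valve is obligatory. None of the other listed options is made obligatory by any chain of premises.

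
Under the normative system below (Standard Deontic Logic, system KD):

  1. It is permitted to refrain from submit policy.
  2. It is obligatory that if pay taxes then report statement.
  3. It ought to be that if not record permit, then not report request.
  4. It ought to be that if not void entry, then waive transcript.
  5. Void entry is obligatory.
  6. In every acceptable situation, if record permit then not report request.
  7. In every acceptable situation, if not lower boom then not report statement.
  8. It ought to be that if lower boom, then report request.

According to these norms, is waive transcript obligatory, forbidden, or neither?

Neither

Premise 4 is O(¬void_entry → waive_transcript), but O(¬void_entry) is not derivable from the premises, so it does not yield O(waive_transcript).
No premise or chain of K-axiom applications forces O(waive_transcript), and none forces O(¬waive_transcript). So waive_transcript is neither obligatory nor forbidden under these norms.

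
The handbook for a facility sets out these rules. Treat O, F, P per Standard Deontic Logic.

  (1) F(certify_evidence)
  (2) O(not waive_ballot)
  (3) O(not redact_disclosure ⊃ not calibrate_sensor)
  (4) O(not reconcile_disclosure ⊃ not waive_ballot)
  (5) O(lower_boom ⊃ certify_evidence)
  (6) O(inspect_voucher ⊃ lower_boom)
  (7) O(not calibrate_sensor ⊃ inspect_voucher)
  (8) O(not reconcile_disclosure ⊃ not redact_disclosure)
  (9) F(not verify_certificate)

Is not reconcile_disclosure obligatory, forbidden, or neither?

Forbidden

Premise 1, F(certify_evidence), is equivalent to O(not certify_evidence).
Premise 5 is O(lower_boom ⊃ certify_evidence); contrapositively O(not certify_evidence ⊃ not lower_boom). Since O(not certify_evidence) holds, K gives O(not lower_boom).
Premise 6, O(inspect_voucher ⊃ lower_boom), contraposes to O(not lower_boom ⊃ not inspect_voucher); with O(not lower_boom) we get O(not inspect_voucher).
Premise 7 is O(not calibrate_sensor ⊃ inspect_voucher); contrapositively O(not inspect_voucher ⊃ calibrate_sensor). Since O(not inspect_voucher) holds, K gives O(calibrate_sensor).
Premise 3 is O(not redact_disclosure ⊃ not calibrate_sensor); contrapositively O(calibrate_sensor ⊃ redact_disclosure). Since O(calibrate_sensor) holds, K gives O(redact_disclosure).
Premise 8 is O(not reconcile_disclosure ⊃ not redact_disclosure); contrapositively O(redact_disclosure ⊃ reconcile_disclosure). Since O(redact_disclosure) holds, K gives O(reconcile_disclosure).
Premises 2, 4, 9 do not contribute to this derivation.
Thus O(reconcile_disclosure), which is F(not reconcile_disclosure): not reconcile_disclosure is forbidden.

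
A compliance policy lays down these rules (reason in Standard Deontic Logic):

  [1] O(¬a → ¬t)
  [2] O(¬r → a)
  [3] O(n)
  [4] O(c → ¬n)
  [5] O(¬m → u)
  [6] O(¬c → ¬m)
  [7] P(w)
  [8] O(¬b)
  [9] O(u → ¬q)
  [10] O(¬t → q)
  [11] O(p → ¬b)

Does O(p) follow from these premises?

Premise 11 is O(p → ¬b); even if O(¬b) held, inferring O(p) would be affirming the consequent — invalid.
No other premise forces O(p). An ideal world satisfying every premise can still have p false, so O(p) is not derivable.

No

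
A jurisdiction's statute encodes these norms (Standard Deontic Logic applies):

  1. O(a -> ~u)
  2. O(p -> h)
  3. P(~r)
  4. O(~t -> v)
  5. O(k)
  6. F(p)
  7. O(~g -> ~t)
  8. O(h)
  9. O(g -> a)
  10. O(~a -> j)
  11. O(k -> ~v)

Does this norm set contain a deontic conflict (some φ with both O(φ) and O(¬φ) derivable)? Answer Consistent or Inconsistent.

Consistent

Premise 2 is O(p -> h); even if O(h) held, inferring O(p) would be affirming the consequent — invalid.
So O(p) is not derivable, and the apparent clash with O(~p) does not arise.
A world satisfying every obligation exists (e.g. a=true, g=true, h=true, j=false, k=true, p=false, r=false, t=true, u=false, v=false); no atom is both obligatory and forbidden, so the set is consistent.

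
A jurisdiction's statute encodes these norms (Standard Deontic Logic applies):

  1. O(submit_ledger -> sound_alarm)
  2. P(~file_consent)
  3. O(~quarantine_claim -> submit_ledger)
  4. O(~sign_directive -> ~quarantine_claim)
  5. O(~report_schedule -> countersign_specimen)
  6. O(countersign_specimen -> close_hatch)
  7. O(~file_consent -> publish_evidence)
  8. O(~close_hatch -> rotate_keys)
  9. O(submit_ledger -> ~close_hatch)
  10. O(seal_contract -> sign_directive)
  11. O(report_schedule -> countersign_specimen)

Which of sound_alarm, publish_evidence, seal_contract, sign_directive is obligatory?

sign_directive

Premises 11 and 5 are O(report_schedule -> countersign_specimen) and O(~report_schedule -> countersign_specimen); every ideal world satisfies report_schedule or ~report_schedule, so in either case countersign_specimen holds — hence O(countersign_specimen).
Premise 6 is O(countersign_specimen -> close_hatch); since O(countersign_specimen), deontic closure gives O(close_hatch).
Premise 9 is O(submit_ledger -> ~close_hatch); contrapositively O(close_hatch -> ~submit_ledger). Since O(close_hatch) holds, K gives O(~submit_ledger).
Premise 3, O(~quarantine_claim -> submit_ledger), contraposes to O(~submit_ledger -> quarantine_claim); with O(~submit_ledger) we get O(quarantine_claim).
The contrapositive of premise 4 (O(~sign_directive -> ~quarantine_claim)) is O(quarantine_claim -> sign_directive), and O(quarantine_claim) is already established, so O(sign_directive).
So O(sign_directive) holds — sign_directive is obligatory. None of the other listed options is made obligatory by any chain of premises.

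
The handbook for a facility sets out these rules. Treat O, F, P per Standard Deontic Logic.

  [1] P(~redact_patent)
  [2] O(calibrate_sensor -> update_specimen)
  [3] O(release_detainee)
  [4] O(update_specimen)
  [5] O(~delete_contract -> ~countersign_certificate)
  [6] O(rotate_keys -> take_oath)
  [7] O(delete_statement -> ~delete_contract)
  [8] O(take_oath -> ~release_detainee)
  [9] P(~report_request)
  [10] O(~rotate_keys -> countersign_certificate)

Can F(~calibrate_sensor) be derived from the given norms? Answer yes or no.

No

Premise 2 is O(calibrate_sensor -> update_specimen); even if O(update_specimen) held, inferring O(calibrate_sensor) would be affirming the consequent — invalid.
No other premise forces O(calibrate_sensor). An ideal world satisfying every premise can still have ~calibrate_sensor true, so F(~calibrate_sensor) is not derivable.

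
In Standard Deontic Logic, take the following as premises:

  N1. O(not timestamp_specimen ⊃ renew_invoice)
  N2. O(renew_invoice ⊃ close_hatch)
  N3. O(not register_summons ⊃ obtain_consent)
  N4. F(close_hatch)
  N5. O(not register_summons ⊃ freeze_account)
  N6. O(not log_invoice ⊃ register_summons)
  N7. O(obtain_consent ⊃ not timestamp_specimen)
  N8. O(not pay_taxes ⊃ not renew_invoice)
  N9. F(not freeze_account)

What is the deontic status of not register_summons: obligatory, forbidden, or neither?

Forbidden

F(close_hatch) at premise 4 means O(not close_hatch).
Premise 2 is O(renew_invoice ⊃ close_hatch); contrapositively O(not close_hatch ⊃ not renew_invoice). Since O(not close_hatch) holds, K gives O(not renew_invoice).
The contrapositive of premise 1 (O(not timestamp_specimen ⊃ renew_invoice)) is O(not renew_invoice ⊃ timestamp_specimen), and O(not renew_invoice) is already established, so O(timestamp_specimen).
Premise 7, O(obtain_consent ⊃ not timestamp_specimen), contraposes to O(timestamp_specimen ⊃ not obtain_consent); with O(timestamp_specimen) we get O(not obtain_consent).
Premise 3 is O(not register_summons ⊃ obtain_consent); contrapositively O(not obtain_consent ⊃ register_summons). Since O(not obtain_consent) holds, K gives O(register_summons).
Premises 5, 6, 8, 9 do not contribute to this derivation.
Thus O(register_summons), which is F(not register_summons): not register_summons is forbidden.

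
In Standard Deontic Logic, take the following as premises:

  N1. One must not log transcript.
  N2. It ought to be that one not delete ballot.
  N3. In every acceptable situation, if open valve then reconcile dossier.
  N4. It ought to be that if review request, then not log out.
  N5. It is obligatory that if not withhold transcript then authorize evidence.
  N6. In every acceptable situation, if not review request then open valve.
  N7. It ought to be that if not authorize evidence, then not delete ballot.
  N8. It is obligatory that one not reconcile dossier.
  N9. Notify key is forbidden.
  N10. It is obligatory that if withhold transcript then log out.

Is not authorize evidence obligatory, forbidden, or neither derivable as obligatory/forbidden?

Forbidden

Premise 8 states O(¬reconcile_dossier) outright.
The contrapositive of premise 3 (O(open_valve → reconcile_dossier)) is O(¬reconcile_dossier → ¬open_valve), and O(¬reconcile_dossier) is already established, so O(¬open_valve).
Premise 6, O(¬review_request → open_valve), contraposes to O(¬open_valve → review_request); with O(¬open_valve) we get O(review_request).
Premise 4 is O(review_request → ¬log_out); since O(review_request), deontic closure gives O(¬log_out).
Premise 10 is O(withhold_transcript → log_out); contrapositively O(¬log_out → ¬withhold_transcript). Since O(¬log_out) holds, K gives O(¬withhold_transcript).
With premise 5, O(¬withhold_transcript → authorize_evidence), the K-axiom yields O(authorize_evidence).
Premises 1, 2, 7, 9 do not contribute to this derivation.
Thus O(authorize_evidence), which is F(¬authorize_evidence): ¬authorize_evidence is forbidden.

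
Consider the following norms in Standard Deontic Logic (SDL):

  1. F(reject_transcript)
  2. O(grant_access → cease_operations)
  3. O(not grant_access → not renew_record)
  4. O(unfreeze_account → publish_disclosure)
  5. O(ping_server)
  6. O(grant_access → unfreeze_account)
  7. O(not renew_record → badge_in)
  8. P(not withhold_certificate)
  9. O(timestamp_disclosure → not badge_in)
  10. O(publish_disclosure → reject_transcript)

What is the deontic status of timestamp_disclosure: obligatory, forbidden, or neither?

Forbidden

F(reject_transcript) at premise 1 means O(not reject_transcript).
Premise 10, O(publish_disclosure → reject_transcript), contraposes to O(not reject_transcript → not publish_disclosure); with O(not reject_transcript) we get O(not publish_disclosure).
Premise 4, O(unfreeze_account → publish_disclosure), contraposes to O(not publish_disclosure → not unfreeze_account); with O(not publish_disclosure) we get O(not unfreeze_account).
The contrapositive of premise 6 (O(grant_access → unfreeze_account)) is O(not unfreeze_account → not grant_access), and O(not unfreeze_account) is already established, so O(not grant_access).
From O(not grant_access) and premise 3, O(not grant_access → not renew_record), we obtain O(not renew_record).
With premise 7, O(not renew_record → badge_in), the K-axiom yields O(badge_in).
The contrapositive of premise 9 (O(timestamp_disclosure → not badge_in)) is O(badge_in → not timestamp_disclosure), and O(badge_in) is already established, so O(not timestamp_disclosure).
Premises 2, 5, 8 do not contribute to this derivation.
Thus O(not timestamp_disclosure), which is F(timestamp_disclosure): timestamp_disclosure is forbidden.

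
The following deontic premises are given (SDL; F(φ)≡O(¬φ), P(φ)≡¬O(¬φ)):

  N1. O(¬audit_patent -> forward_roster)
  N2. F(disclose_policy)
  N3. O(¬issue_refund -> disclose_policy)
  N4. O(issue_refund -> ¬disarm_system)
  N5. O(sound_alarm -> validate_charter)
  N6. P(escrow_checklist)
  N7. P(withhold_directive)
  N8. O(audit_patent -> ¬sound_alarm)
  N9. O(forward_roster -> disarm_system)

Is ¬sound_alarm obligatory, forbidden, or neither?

Premise 2 is F(disclose_policy), i.e. O(¬disclose_policy).
The contrapositive of premise 3 (O(¬issue_refund -> disclose_policy)) is O(¬disclose_policy -> issue_refund), and O(¬disclose_policy) is already established, so O(issue_refund).
With premise 4, O(issue_refund -> ¬disarm_system), the K-axiom yields O(¬disarm_system).
The contrapositive of premise 9 (O(forward_roster -> disarm_system)) is O(¬disarm_system -> ¬forward_roster), and O(¬disarm_system) is already established, so O(¬forward_roster).
The contrapositive of premise 1 (O(¬audit_patent -> forward_roster)) is O(¬forward_roster -> audit_patent), and O(¬forward_roster) is already established, so O(audit_patent).
Premise 8 is O(audit_patent -> ¬sound_alarm); since O(audit_patent), deontic closure gives O(¬sound_alarm).
Premises 5, 6, 7 do not contribute to this derivation.
Hence ¬sound_alarm is obligatory.

Obligatory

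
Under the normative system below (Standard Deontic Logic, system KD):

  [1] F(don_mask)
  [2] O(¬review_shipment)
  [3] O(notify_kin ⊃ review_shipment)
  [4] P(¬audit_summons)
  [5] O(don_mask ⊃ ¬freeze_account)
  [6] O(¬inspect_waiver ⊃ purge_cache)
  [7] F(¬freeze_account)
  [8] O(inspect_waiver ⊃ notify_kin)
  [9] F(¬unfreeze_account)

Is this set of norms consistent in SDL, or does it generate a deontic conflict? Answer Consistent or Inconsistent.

Premise 5 is O(don_mask ⊃ ¬freeze_account), but O(don_mask) is not derivable from the premises, so it does not yield O(¬freeze_account).
So O(¬freeze_account) is not derivable, and the apparent clash with O(freeze_account) does not arise.
A world satisfying every obligation exists (e.g. audit_summons=false, don_mask=false, freeze_account=true, inspect_waiver=false, notify_kin=false, purge_cache=true, review_shipment=false, unfreeze_account=true); no atom is both obligatory and forbidden, so the set is consistent.

Consistent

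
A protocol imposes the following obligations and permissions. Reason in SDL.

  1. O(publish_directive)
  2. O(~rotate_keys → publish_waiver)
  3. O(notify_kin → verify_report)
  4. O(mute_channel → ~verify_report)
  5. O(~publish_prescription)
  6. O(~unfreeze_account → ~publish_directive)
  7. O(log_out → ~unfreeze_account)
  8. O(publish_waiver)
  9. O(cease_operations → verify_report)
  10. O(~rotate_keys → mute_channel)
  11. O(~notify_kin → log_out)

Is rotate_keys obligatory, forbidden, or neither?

From premise 1 we have O(publish_directive).
Premise 6, O(~unfreeze_account → ~publish_directive), contraposes to O(publish_directive → unfreeze_account); with O(publish_directive) we get O(unfreeze_account).
Premise 7 is O(log_out → ~unfreeze_account); contrapositively O(unfreeze_account → ~log_out). Since O(unfreeze_account) holds, K gives O(~log_out).
The contrapositive of premise 11 (O(~notify_kin → log_out)) is O(~log_out → notify_kin), and O(~log_out) is already established, so O(notify_kin).
Premise 3 is O(notify_kin → verify_report); since O(notify_kin), deontic closure gives O(verify_report).
Premise 4 is O(mute_channel → ~verify_report); contrapositively O(verify_report → ~mute_channel). Since O(verify_report) holds, K gives O(~mute_channel).
Premise 10, O(~rotate_keys → mute_channel), contraposes to O(~mute_channel → rotate_keys); with O(~mute_channel) we get O(rotate_keys).
Premises 2, 5, 8, 9 do not contribute to this derivation.
Hence rotate_keys is obligatory.

Obligatory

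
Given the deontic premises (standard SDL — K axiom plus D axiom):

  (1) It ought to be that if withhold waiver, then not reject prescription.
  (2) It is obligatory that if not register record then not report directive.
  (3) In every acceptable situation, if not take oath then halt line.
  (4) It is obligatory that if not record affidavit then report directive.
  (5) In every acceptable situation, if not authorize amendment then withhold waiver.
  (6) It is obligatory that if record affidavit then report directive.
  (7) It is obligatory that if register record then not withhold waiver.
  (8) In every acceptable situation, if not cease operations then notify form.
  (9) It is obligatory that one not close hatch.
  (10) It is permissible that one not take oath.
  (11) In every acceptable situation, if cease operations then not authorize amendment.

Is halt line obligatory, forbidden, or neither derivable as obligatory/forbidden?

Neither

Premise 3 is O(¬take_oath → halt_line), but O(¬take_oath) is not derivable from the premises (the permission P(¬take_oath) asserts only ¬O(take_oath), not O(¬take_oath)), so it does not yield O(halt_line).
No premise or chain of K-axiom applications forces O(halt_line), and none forces O(¬halt_line). So halt_line is neither obligatory nor forbidden under these norms.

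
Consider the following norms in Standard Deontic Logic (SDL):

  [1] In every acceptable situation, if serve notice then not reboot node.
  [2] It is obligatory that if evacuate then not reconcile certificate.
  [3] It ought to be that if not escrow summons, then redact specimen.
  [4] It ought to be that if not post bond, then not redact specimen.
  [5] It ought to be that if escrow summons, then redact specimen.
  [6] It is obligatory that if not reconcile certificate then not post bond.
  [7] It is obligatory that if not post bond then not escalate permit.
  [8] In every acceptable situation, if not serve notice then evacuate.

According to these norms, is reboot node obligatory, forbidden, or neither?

By case analysis on ¬escrow_summons: premise 3 gives O(¬escrow_summons → redact_specimen) and premise 5 gives O(escrow_summons → redact_specimen), so O(redact_specimen) either way.
Premise 4 is O(¬post_bond → ¬redact_specimen); contrapositively O(redact_specimen → post_bond). Since O(redact_specimen) holds, K gives O(post_bond).
Premise 6, O(¬reconcile_certificate → ¬post_bond), contraposes to O(post_bond → reconcile_certificate); with O(post_bond) we get O(reconcile_certificate).
The contrapositive of premise 2 (O(evacuate → ¬reconcile_certificate)) is O(reconcile_certificate → ¬evacuate), and O(reconcile_certificate) is already established, so O(¬evacuate).
Premise 8, O(¬serve_notice → evacuate), contraposes to O(¬evacuate → serve_notice); with O(¬evacuate) we get O(serve_notice).
With premise 1, O(serve_notice → ¬reboot_node), the K-axiom yields O(¬reboot_node).
Premise 7 does not contribute to this derivation.
Thus O(¬reboot_node), which is F(reboot_node): reboot_node is forbidden.

Forbidden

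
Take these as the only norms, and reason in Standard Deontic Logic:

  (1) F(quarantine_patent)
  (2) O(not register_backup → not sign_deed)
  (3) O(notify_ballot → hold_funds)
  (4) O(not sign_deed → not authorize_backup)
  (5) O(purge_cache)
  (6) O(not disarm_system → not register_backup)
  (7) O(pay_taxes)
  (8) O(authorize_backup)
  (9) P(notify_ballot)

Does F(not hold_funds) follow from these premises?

No

Premise 3 is O(notify_ballot → hold_funds), but O(notify_ballot) is not derivable from the premises (the permission P(notify_ballot) asserts only not O(not notify_ballot), not O(notify_ballot)), so it does not yield O(hold_funds).
No other premise forces O(hold_funds). An ideal world satisfying every premise can still have not hold_funds true, so F(not hold_funds) is not derivable.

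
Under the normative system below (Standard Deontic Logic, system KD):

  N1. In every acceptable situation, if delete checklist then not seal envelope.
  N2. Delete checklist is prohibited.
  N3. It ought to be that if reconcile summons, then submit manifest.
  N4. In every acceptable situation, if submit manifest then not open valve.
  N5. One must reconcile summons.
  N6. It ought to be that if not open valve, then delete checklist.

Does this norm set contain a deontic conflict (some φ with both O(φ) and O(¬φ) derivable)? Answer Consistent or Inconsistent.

Inconsistent

F(delete_checklist) at premise 2 means O(¬delete_checklist).
Premise 6 is O(¬open_valve → delete_checklist); contrapositively O(¬delete_checklist → open_valve). Since O(¬delete_checklist) holds, K gives O(open_valve).
The contrapositive of premise 4 (O(submit_manifest → ¬open_valve)) is O(open_valve → ¬submit_manifest), and O(open_valve) is already established, so O(¬submit_manifest).
Premise 3 is O(reconcile_summons → submit_manifest); contrapositively O(¬submit_manifest → ¬reconcile_summons). Since O(¬submit_manifest) holds, K gives O(¬reconcile_summons).
But premise 5 directly asserts O(reconcile_summons).
We now have both O(¬reconcile_summons) and O(reconcile_summons) — reconcile_summons is simultaneously obligatory and forbidden, violating the D-axiom.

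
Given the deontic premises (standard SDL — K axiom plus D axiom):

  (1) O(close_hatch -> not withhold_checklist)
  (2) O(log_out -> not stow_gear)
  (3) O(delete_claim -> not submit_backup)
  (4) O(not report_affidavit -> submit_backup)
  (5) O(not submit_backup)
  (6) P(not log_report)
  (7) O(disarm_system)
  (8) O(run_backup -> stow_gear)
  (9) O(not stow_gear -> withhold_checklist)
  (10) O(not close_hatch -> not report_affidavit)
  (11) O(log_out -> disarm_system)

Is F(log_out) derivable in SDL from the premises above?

Premise 5 gives O(not submit_backup).
The contrapositive of premise 4 (O(not report_affidavit -> submit_backup)) is O(not submit_backup -> report_affidavit), and O(not submit_backup) is already established, so O(report_affidavit).
Premise 10 is O(not close_hatch -> not report_affidavit); contrapositively O(report_affidavit -> close_hatch). Since O(report_affidavit) holds, K gives O(close_hatch).
With premise 1, O(close_hatch -> not withhold_checklist), the K-axiom yields O(not withhold_checklist).
Premise 9 is O(not stow_gear -> withhold_checklist); contrapositively O(not withhold_checklist -> stow_gear). Since O(not withhold_checklist) holds, K gives O(stow_gear).
The contrapositive of premise 2 (O(log_out -> not stow_gear)) is O(stow_gear -> not log_out), and O(stow_gear) is already established, so O(not log_out).
Premises 3, 6, 7, 8, 11 do not contribute to this derivation.
So O(not log_out) holds, i.e. F(log_out). The claim follows.

Yes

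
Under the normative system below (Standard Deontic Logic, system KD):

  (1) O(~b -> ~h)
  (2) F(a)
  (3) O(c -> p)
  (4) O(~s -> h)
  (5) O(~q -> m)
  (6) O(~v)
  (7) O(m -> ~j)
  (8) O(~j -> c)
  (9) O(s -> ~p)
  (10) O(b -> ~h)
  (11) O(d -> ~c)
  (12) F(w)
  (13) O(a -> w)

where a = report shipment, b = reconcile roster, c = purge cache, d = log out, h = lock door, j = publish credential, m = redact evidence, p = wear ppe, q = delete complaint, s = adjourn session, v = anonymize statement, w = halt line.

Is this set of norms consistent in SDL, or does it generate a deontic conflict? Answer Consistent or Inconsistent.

Premise 13 is O(a -> w), but O(a) is not derivable from the premises, so it does not yield O(w).
So O(w) is not derivable, and the apparent clash with O(~w) does not arise.
A world satisfying every obligation exists (e.g. a=false, b=false, c=false, d=false, h=false, j=true, m=false, p=false, q=true, s=true, v=false, w=false); no atom is both obligatory and forbidden, so the set is consistent.

Consistent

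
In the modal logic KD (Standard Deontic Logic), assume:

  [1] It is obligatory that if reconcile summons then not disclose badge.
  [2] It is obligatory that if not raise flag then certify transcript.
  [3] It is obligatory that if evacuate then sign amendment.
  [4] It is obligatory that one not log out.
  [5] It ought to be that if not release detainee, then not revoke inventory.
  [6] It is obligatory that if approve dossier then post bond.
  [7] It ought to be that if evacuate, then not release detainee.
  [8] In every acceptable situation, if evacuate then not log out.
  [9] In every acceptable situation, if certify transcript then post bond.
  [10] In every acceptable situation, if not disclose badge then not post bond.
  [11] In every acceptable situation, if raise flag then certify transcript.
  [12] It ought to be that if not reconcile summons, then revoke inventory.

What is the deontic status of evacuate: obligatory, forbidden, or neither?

By case analysis on ¬raise_flag: premise 2 gives O(¬raise_flag → certify_transcript) and premise 11 gives O(raise_flag → certify_transcript), so O(certify_transcript) either way.
With premise 9, O(certify_transcript → post_bond), the K-axiom yields O(post_bond).
Premise 10 is O(¬disclose_badge → ¬post_bond); contrapositively O(post_bond → disclose_badge). Since O(post_bond) holds, K gives O(disclose_badge).
Premise 1 is O(reconcile_summons → ¬disclose_badge); contrapositively O(disclose_badge → ¬reconcile_summons). Since O(disclose_badge) holds, K gives O(¬reconcile_summons).
With premise 12, O(¬reconcile_summons → revoke_inventory), the K-axiom yields O(revoke_inventory).
Premise 5 is O(¬release_detainee → ¬revoke_inventory); contrapositively O(revoke_inventory → release_detainee). Since O(revoke_inventory) holds, K gives O(release_detainee).
Premise 7, O(evacuate → ¬release_detainee), contraposes to O(release_detainee → ¬evacuate); with O(release_detainee) we get O(¬evacuate).
Premises 3, 4, 6, 8 do not contribute to this derivation.
Thus O(¬evacuate), which is F(evacuate): evacuate is forbidden.

Forbidden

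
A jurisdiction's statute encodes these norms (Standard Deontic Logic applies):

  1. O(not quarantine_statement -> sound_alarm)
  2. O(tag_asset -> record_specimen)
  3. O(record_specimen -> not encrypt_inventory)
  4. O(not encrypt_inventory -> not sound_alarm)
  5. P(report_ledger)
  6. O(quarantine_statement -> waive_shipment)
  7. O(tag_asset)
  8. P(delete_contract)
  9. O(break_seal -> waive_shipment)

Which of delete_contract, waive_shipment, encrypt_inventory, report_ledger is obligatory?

waive_shipment

Premise 7 states O(tag_asset) outright.
Premise 2 is O(tag_asset -> record_specimen); since O(tag_asset), deontic closure gives O(record_specimen).
From O(record_specimen) and premise 3, O(record_specimen -> not encrypt_inventory), we obtain O(not encrypt_inventory).
Premise 4 is O(not encrypt_inventory -> not sound_alarm); since O(not encrypt_inventory), deontic closure gives O(not sound_alarm).
Premise 1, O(not quarantine_statement -> sound_alarm), contraposes to O(not sound_alarm -> quarantine_statement); with O(not sound_alarm) we get O(quarantine_statement).
With premise 6, O(quarantine_statement -> waive_shipment), the K-axiom yields O(waive_shipment).
So O(waive_shipment) holds — waive_shipment is obligatory. None of the other listed options is made obligatory by any chain of premises.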